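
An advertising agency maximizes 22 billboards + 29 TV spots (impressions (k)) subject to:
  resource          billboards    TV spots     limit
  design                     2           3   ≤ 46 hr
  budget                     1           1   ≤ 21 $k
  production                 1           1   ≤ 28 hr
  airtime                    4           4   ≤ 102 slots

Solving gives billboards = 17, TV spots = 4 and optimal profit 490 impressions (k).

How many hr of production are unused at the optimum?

7

production used = 1·17 + 1·4 = 21; slack = 28 − 21 = 7.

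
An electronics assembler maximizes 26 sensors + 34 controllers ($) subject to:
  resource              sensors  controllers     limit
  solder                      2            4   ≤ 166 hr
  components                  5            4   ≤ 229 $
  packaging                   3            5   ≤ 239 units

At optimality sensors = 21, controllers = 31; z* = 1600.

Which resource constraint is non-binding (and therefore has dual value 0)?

solder: 166/166 (binding)
components: 229/229 (binding)
packaging: 218/239 (slack 21)
By complementary slackness, a constraint with positive slack has shadow price 0 → packaging.

packaging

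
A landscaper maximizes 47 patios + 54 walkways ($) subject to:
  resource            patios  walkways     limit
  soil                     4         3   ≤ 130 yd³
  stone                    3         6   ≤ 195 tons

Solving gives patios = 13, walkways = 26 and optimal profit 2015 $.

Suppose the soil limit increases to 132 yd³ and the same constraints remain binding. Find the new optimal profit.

2031

Check each constraint at x*: soil 130/130 (tight); stone 195/195 (tight).
Dual feasibility on the basic columns requires 4·y_soil + 3·y_stone = 47, 3·y_soil + 6·y_stone = 54.
→ y_soil = 8 and y_stone = 5.
Δz = y_soil·Δb = 8 × (2) = 16, so new z* = 2015 + 16 = 2031.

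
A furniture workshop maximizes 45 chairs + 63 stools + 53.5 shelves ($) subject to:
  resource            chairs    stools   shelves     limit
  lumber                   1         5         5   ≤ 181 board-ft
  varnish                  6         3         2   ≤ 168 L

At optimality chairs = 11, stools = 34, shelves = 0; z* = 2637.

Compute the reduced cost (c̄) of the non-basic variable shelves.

-3.5

Check each constraint at x*: lumber 181/181 (tight); varnish 168/168 (tight).
Dual feasibility on the basic columns requires 1·y_lumber + 6·y_varnish = 45, 5·y_lumber + 3·y_varnish = 63.
This yields shadow prices y_lumber = 9, y_varnish = 6.
Reduced cost of shelves: c₃ − yᵀa₃ = 53.5 − (9·5 + 6·2) = 53.5 − 57 = -3.5.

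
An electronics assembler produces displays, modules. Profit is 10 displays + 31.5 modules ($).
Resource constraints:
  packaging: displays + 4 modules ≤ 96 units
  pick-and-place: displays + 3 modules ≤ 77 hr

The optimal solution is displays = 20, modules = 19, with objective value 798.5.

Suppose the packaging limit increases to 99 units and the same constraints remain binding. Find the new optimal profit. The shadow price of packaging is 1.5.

803

Δb = 3, so new z* = 798.5 + (1.5)·(3) = 798.5 + 4.5 = 803.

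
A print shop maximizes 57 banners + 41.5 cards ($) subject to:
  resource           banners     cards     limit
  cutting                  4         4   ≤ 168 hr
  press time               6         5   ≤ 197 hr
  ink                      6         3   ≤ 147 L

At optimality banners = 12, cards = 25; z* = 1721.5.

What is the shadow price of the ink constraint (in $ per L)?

Binding: press time and ink. Non-binding: cutting (20 unused).
Slack constraints have shadow price 0 (complementary slackness).
The binding rows give the dual system: 6·y_press time + 6·y_ink = 57 and 5·y_press time + 3·y_ink = 41.5.
Solving: y_press time = 6.5, y_ink = 3.
Shadow price of ink = 3.

3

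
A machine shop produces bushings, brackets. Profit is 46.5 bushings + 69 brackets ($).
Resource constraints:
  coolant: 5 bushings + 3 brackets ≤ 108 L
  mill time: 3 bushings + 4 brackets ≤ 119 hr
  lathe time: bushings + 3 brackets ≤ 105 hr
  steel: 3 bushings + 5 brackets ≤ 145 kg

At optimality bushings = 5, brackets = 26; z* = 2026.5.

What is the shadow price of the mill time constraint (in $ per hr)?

Binding: mill time and steel. Non-binding: coolant (5 unused), lathe time (22 unused).
Slack constraints have shadow price 0 (complementary slackness).
Dual feasibility on the basic columns requires 3·y_mill time + 3·y_steel = 46.5, 4·y_mill time + 5·y_steel = 69.
→ y_mill time = 8.5 and y_steel = 7.
Shadow price of mill time = 8.5.

8.5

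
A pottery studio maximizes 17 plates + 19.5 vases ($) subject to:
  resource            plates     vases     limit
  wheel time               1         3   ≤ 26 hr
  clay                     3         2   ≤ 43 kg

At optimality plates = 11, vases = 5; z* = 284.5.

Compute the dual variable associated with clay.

4.5

Check each constraint at x*: wheel time 26/26 (tight); clay 43/43 (tight).
Dual feasibility on the basic columns requires 1·y_wheel time + 3·y_clay = 17, 3·y_wheel time + 2·y_clay = 19.5.
This yields shadow prices y_wheel time = 3.5, y_clay = 4.5.
Shadow price of clay = 4.5.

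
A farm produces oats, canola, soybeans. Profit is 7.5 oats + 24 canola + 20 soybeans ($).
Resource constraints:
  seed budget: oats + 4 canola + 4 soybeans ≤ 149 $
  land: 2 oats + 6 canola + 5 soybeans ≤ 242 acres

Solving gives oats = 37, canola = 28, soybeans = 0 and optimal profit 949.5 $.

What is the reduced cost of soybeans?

Both seed budget and land are binding at x*.
The binding rows give the dual system: 1·y_seed budget + 2·y_land = 7.5 and 4·y_seed budget + 6·y_land = 24.
This yields shadow prices y_seed budget = 1.5, y_land = 3.
Reduced cost of soybeans: c₃ − yᵀa₃ = 20 − (1.5·4 + 3·5) = 20 − 21 = -1.

-1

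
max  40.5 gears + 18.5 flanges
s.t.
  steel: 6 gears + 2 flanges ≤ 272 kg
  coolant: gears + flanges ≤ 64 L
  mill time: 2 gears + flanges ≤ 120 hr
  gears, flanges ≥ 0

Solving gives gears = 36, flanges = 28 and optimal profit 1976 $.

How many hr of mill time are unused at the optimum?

20

mill time used = 2·36 + 1·28 = 100; slack = 120 − 100 = 20.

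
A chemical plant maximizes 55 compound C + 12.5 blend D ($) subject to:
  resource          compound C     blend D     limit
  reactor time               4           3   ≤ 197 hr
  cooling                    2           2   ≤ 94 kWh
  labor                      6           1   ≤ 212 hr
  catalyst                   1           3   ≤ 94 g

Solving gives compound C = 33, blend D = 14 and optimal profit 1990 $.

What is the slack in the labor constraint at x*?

0

labor used = 6·33 + 1·14 = 212; slack = 212 − 212 = 0.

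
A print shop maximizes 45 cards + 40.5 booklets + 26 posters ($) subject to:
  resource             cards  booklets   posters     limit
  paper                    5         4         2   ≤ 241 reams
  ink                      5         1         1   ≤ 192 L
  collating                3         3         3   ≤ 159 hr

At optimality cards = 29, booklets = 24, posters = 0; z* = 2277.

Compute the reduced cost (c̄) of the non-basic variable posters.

-5.5

At the optimum: paper uses 241 of 241 (binding); ink uses 169 of 192 (slack = 23); collating uses 159 of 159 (binding).
Slack constraints have shadow price 0 (complementary slackness).
From A_Bᵀ y = c: 5·y_paper + 3·y_collating = 45; 4·y_paper + 3·y_collating = 40.5.
Solving: y_paper = 4.5, y_collating = 7.5.
Reduced cost of posters: c₃ − yᵀa₃ = 26 − (4.5·2 + 7.5·3) = 26 − 31.5 = -5.5.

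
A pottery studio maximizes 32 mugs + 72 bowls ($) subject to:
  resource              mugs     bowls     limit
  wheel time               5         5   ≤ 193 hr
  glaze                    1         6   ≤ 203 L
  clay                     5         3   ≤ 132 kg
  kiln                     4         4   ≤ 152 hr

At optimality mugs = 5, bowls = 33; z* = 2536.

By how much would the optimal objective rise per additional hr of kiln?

6

Check each constraint at x*: wheel time 190/193 (slack 3); glaze 203/203 (tight); clay 124/132 (slack 8); kiln 152/152 (tight).
Since wheel time, clay are not tight, their duals are 0.
The binding rows give the dual system: 1·y_glaze + 4·y_kiln = 32 and 6·y_glaze + 4·y_kiln = 72.
This yields shadow prices y_glaze = 8, y_kiln = 6.
Shadow price of kiln = 6.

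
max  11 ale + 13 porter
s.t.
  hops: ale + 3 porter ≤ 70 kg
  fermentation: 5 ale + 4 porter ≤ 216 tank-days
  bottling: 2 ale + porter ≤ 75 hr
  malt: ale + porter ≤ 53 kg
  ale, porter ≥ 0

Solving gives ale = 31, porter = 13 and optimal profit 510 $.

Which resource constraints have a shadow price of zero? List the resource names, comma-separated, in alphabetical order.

hops: 70/70 (binding)
fermentation: 207/216 (slack 9)
bottling: 75/75 (binding)
malt: 44/53 (slack 9)
By complementary slackness, a constraint with positive slack has shadow price 0 → fermentation, malt.

fermentation, malt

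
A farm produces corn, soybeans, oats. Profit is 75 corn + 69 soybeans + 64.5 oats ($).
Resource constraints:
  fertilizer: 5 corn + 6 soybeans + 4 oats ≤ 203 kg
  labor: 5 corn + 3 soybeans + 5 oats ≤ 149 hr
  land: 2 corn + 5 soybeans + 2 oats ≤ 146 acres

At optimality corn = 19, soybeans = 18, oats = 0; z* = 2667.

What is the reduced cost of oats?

At the optimum: fertilizer uses 203 of 203 (binding); labor uses 149 of 149 (binding); land uses 128 of 146 (slack = 18).
Since land is not tight, its dual is 0.
The binding rows give the dual system: 5·y_fertilizer + 5·y_labor = 75 and 6·y_fertilizer + 3·y_labor = 69.
This yields shadow prices y_fertilizer = 8, y_labor = 7.
Reduced cost of oats: c₃ − yᵀa₃ = 64.5 − (8·4 + 7·5) = 64.5 − 67 = -2.5.

-2.5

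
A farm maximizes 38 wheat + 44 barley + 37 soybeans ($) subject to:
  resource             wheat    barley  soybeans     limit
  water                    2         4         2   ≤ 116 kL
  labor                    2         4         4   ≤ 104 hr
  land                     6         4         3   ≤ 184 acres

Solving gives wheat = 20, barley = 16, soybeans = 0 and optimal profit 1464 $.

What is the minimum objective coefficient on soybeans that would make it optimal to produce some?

Check each constraint at x*: water 104/116 (slack 12); labor 104/104 (tight); land 184/184 (tight).
Since water is not tight, its dual is 0.
Dual feasibility on the basic columns requires 2·y_labor + 6·y_land = 38, 4·y_labor + 4·y_land = 44.
This yields shadow prices y_labor = 7, y_land = 4.
soybeans enters the basis when its profit ≥ yᵀa₃ = 7·4 + 4·3 = 40.

40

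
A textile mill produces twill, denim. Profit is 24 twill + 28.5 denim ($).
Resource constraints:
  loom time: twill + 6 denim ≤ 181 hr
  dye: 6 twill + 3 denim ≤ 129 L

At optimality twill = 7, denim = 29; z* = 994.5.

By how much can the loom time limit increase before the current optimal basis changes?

77

Binding constraints: loom time, dye. The basis is B = [[1,6],[6,3]] with det -33.
Per unit increase in loom time, x* moves by d = (-0.0909, 0.1818).
The basis stays optimal until twill reaches 0; allowable increase = 77 hr.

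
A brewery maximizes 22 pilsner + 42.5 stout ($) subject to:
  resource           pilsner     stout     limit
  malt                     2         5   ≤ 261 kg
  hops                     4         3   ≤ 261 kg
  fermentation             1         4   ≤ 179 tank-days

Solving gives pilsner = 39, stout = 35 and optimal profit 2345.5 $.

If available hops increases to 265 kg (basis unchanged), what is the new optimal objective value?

2359.5

At the optimum: malt uses 253 of 261 (slack = 8); hops uses 261 of 261 (binding); fermentation uses 179 of 179 (binding).
Since malt is not tight, its dual is 0.
Dual feasibility on the basic columns requires 4·y_hops + 1·y_fermentation = 22, 3·y_hops + 4·y_fermentation = 42.5.
This yields shadow prices y_hops = 3.5, y_fermentation = 8.
Δz = y_hops·Δb = 3.5 × (4) = 14, so new z* = 2345.5 + 14 = 2359.5.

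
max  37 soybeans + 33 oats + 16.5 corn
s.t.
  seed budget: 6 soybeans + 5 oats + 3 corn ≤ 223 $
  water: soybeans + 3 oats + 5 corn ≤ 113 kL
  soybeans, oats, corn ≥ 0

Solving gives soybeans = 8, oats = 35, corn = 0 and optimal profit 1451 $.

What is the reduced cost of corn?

-6.5

Check each constraint at x*: seed budget 223/223 (tight); water 113/113 (tight).
Dual feasibility on the basic columns requires 6·y_seed budget + 1·y_water = 37, 5·y_seed budget + 3·y_water = 33.
→ y_seed budget = 6 and y_water = 1.
Reduced cost of corn: c₃ − yᵀa₃ = 16.5 − (6·3 + 1·5) = 16.5 − 23 = -6.5.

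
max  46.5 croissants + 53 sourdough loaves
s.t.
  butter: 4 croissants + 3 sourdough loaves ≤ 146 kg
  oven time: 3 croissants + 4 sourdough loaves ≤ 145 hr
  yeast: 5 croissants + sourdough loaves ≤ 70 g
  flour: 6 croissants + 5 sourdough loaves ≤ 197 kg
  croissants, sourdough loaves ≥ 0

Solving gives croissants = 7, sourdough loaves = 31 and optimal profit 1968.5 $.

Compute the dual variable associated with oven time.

9.5

Binding: oven time and flour. Non-binding: butter (25 unused), yeast (4 unused).
Since butter, yeast are not tight, their duals are 0.
The binding rows give the dual system: 3·y_oven time + 6·y_flour = 46.5 and 4·y_oven time + 5·y_flour = 53.
→ y_oven time = 9.5 and y_flour = 3.
Shadow price of oven time = 9.5.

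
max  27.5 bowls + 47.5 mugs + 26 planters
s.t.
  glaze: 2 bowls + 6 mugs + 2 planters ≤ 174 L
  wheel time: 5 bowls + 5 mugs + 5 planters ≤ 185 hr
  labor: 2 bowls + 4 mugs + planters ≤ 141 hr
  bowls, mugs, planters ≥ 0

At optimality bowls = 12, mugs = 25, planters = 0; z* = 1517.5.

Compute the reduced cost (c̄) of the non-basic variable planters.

-1.5

At the optimum: glaze uses 174 of 174 (binding); wheel time uses 185 of 185 (binding); labor uses 124 of 141 (slack = 17).
By complementary slackness, y = 0 for the non-binding constraint.
Dual feasibility on the basic columns requires 2·y_glaze + 5·y_wheel time = 27.5, 6·y_glaze + 5·y_wheel time = 47.5.
→ y_glaze = 5 and y_wheel time = 3.5.
Reduced cost of planters: c₃ − yᵀa₃ = 26 − (5·2 + 3.5·5) = 26 − 27.5 = -1.5.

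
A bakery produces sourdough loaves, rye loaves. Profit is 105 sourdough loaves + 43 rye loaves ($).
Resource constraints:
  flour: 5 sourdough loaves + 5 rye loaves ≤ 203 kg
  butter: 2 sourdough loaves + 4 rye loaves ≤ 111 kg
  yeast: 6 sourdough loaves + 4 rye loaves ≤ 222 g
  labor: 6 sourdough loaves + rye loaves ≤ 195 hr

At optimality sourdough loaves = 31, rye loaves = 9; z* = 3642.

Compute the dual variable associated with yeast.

Check each constraint at x*: flour 200/203 (slack 3); butter 98/111 (slack 13); yeast 222/222 (tight); labor 195/195 (tight).
Since flour, butter are not tight, their duals are 0.
Dual feasibility on the basic columns requires 6·y_yeast + 6·y_labor = 105, 4·y_yeast + 1·y_labor = 43.
This yields shadow prices y_yeast = 8.5, y_labor = 9.
Shadow price of yeast = 8.5.

8.5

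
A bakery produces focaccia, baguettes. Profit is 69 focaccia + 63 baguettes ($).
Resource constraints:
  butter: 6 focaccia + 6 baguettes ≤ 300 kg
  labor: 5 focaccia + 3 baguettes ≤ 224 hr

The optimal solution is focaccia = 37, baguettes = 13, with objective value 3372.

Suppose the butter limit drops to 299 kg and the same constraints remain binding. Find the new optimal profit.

Check each constraint at x*: butter 300/300 (tight); labor 224/224 (tight).
The binding rows give the dual system: 6·y_butter + 5·y_labor = 69 and 6·y_butter + 3·y_labor = 63.
→ y_butter = 9 and y_labor = 3.
Δz = y_butter·Δb = 9 × (-1) = -9, so new z* = 3372 − 9 = 3363.

3363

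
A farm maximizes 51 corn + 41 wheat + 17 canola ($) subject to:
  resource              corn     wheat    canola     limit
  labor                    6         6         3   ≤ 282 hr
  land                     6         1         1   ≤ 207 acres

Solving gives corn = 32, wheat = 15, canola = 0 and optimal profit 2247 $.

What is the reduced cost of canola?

-4.5

Both labor and land are binding at x*.
From A_Bᵀ y = c: 6·y_labor + 6·y_land = 51; 6·y_labor + 1·y_land = 41.
Solving: y_labor = 6.5, y_land = 2.
Reduced cost of canola: c₃ − yᵀa₃ = 17 − (6.5·3 + 2·1) = 17 − 21.5 = -4.5.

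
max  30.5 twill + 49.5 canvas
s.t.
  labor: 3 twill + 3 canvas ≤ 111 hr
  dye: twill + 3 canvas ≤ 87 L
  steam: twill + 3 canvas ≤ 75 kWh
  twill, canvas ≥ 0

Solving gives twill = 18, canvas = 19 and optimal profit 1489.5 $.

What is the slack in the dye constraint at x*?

dye used = 1·18 + 3·19 = 75; slack = 87 − 75 = 12.

12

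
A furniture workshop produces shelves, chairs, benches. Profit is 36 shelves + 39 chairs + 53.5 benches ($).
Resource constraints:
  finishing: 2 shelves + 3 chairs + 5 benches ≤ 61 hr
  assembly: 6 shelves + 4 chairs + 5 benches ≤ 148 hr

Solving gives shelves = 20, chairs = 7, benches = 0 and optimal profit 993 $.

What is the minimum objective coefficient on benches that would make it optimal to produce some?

60

Both finishing and assembly are binding at x*.
From A_Bᵀ y = c: 2·y_finishing + 6·y_assembly = 36; 3·y_finishing + 4·y_assembly = 39.
This yields shadow prices y_finishing = 9, y_assembly = 3.
benches enters the basis when its profit ≥ yᵀa₃ = 9·5 + 3·5 = 60.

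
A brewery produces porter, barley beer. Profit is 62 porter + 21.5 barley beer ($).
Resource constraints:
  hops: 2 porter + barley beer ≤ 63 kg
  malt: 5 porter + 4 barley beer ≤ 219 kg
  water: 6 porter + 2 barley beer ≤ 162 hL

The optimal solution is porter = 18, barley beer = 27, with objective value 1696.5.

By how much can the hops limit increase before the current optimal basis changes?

Binding constraints: hops, water. The basis is B = [[2,1],[6,2]] with det -2.
Per unit increase in hops, x* moves by d = (-1, 3).
The basis stays optimal until malt becomes binding; allowable increase = 3 kg.

3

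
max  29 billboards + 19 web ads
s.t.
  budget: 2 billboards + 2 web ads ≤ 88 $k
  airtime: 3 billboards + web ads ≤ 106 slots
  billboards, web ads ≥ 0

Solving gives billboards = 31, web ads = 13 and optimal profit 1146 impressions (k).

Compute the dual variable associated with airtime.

Check each constraint at x*: budget 88/88 (tight); airtime 106/106 (tight).
The binding rows give the dual system: 2·y_budget + 3·y_airtime = 29 and 2·y_budget + 1·y_airtime = 19.
→ y_budget = 7 and y_airtime = 5.
Shadow price of airtime = 5.

5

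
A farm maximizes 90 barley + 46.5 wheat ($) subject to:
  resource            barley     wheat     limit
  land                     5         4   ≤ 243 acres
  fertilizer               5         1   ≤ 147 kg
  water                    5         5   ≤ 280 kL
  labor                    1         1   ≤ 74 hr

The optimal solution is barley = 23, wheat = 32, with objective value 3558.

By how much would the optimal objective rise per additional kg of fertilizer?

8.5

Binding: land and fertilizer. Non-binding: water (5 unused), labor (19 unused).
Slack constraints have shadow price 0 (complementary slackness).
From A_Bᵀ y = c: 5·y_land + 5·y_fertilizer = 90; 4·y_land + 1·y_fertilizer = 46.5.
→ y_land = 9.5 and y_fertilizer = 8.5.
Shadow price of fertilizer = 8.5.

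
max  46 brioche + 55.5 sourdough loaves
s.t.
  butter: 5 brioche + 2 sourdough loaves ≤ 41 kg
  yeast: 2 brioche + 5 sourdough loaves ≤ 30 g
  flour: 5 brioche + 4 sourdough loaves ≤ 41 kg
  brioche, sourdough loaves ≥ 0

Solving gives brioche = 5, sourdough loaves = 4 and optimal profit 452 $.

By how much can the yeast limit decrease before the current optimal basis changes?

13.6

Binding constraints: yeast, flour. The basis is B = [[2,5],[5,4]] with det -17.
Per unit decrease in yeast, x* moves by d = (0.2353, -0.2941).
The basis stays optimal until sourdough loaves reaches 0; allowable decrease = 13.6 g.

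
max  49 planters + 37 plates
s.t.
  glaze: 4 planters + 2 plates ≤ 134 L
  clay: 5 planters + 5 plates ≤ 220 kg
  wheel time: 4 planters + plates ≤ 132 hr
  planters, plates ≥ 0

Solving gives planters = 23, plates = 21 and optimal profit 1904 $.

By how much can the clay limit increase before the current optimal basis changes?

115

Binding constraints: glaze, clay. The basis is B = [[4,2],[5,5]] with det 10.
Per unit increase in clay, x* moves by d = (-0.2, 0.4).
The basis stays optimal until planters reaches 0; allowable increase = 115 kg.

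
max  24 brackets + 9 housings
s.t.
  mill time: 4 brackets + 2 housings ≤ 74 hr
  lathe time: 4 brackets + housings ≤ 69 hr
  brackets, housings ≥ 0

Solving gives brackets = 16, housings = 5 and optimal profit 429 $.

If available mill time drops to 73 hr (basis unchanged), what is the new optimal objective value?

Both mill time and lathe time are binding at x*.
Dual feasibility on the basic columns requires 4·y_mill time + 4·y_lathe time = 24, 2·y_mill time + 1·y_lathe time = 9.
This yields shadow prices y_mill time = 3, y_lathe time = 3.
Δz = y_mill time·Δb = 3 × (-1) = -3, so new z* = 429 − 3 = 426.

426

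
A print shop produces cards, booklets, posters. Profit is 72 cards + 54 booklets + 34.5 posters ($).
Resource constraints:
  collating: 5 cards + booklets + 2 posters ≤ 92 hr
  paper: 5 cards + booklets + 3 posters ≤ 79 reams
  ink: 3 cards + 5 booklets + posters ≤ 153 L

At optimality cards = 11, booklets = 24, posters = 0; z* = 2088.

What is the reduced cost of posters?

Binding: paper and ink. Non-binding: collating (13 unused).
By complementary slackness, y = 0 for the non-binding constraint.
Dual feasibility on the basic columns requires 5·y_paper + 3·y_ink = 72, 1·y_paper + 5·y_ink = 54.
Solving: y_paper = 9, y_ink = 9.
Reduced cost of posters: c₃ − yᵀa₃ = 34.5 − (9·3 + 9·1) = 34.5 − 36 = -1.5.

-1.5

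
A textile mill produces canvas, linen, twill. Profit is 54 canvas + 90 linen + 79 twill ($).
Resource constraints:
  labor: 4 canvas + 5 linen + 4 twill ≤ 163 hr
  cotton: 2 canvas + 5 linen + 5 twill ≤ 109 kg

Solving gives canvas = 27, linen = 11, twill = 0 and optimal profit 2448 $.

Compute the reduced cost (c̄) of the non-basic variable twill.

-2

Check each constraint at x*: labor 163/163 (tight); cotton 109/109 (tight).
The binding rows give the dual system: 4·y_labor + 2·y_cotton = 54 and 5·y_labor + 5·y_cotton = 90.
Solving: y_labor = 9, y_cotton = 9.
Reduced cost of twill: c₃ − yᵀa₃ = 79 − (9·4 + 9·5) = 79 − 81 = -2.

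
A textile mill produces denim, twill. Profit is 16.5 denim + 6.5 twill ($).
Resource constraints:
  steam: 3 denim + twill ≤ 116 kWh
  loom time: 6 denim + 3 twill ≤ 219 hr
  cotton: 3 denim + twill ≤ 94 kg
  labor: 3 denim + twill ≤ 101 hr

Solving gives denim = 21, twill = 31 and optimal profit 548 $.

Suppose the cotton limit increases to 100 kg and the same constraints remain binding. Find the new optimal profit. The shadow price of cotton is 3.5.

569

Δb = 6, so new z* = 548 + (3.5)·(6) = 548 + 21 = 569.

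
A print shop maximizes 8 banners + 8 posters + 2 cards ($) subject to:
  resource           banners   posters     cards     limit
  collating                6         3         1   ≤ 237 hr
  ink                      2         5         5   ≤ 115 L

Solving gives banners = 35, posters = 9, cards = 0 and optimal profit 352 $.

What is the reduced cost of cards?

Both collating and ink are binding at x*.
Dual feasibility on the basic columns requires 6·y_collating + 2·y_ink = 8, 3·y_collating + 5·y_ink = 8.
This yields shadow prices y_collating = 1, y_ink = 1.
Reduced cost of cards: c₃ − yᵀa₃ = 2 − (1·1 + 1·5) = 2 − 6 = -4.

-4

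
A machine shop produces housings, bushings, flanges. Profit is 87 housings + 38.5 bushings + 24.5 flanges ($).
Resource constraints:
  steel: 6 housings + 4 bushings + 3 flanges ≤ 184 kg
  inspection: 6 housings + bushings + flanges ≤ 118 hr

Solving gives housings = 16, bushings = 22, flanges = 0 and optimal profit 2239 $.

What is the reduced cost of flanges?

At the optimum: steel uses 184 of 184 (binding); inspection uses 118 of 118 (binding).
The binding rows give the dual system: 6·y_steel + 6·y_inspection = 87 and 4·y_steel + 1·y_inspection = 38.5.
This yields shadow prices y_steel = 8, y_inspection = 6.5.
Reduced cost of flanges: c₃ − yᵀa₃ = 24.5 − (8·3 + 6.5·1) = 24.5 − 30.5 = -6.

-6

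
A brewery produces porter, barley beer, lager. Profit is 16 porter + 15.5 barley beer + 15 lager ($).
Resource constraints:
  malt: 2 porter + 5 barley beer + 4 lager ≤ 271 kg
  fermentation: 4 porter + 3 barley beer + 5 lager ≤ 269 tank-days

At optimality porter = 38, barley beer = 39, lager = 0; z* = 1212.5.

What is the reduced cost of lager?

At the optimum: malt uses 271 of 271 (binding); fermentation uses 269 of 269 (binding).
The binding rows give the dual system: 2·y_malt + 4·y_fermentation = 16 and 5·y_malt + 3·y_fermentation = 15.5.
This yields shadow prices y_malt = 1, y_fermentation = 3.5.
Reduced cost of lager: c₃ − yᵀa₃ = 15 − (1·4 + 3.5·5) = 15 − 21.5 = -6.5.

-6.5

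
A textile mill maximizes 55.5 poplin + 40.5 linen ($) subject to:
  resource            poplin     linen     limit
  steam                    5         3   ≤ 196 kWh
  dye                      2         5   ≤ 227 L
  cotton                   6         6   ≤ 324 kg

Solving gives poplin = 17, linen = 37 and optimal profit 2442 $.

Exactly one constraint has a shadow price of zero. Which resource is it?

steam: 196/196 (binding)
dye: 219/227 (slack 8)
cotton: 324/324 (binding)
By complementary slackness, a constraint with positive slack has shadow price 0 → dye.

dye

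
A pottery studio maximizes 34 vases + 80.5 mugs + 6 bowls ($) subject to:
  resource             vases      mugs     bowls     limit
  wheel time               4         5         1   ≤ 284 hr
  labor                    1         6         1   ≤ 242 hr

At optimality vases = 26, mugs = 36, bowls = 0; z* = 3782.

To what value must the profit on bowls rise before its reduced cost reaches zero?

14.5

Both wheel time and labor are binding at x*.
The binding rows give the dual system: 4·y_wheel time + 1·y_labor = 34 and 5·y_wheel time + 6·y_labor = 80.5.
→ y_wheel time = 6.5 and y_labor = 8.
bowls enters the basis when its profit ≥ yᵀa₃ = 6.5·1 + 8·1 = 14.5.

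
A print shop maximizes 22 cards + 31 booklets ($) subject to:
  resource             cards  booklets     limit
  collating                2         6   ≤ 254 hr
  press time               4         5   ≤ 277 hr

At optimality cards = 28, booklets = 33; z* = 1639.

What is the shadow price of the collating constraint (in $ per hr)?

Both collating and press time are binding at x*.
From A_Bᵀ y = c: 2·y_collating + 4·y_press time = 22; 6·y_collating + 5·y_press time = 31.
Solving: y_collating = 1, y_press time = 5.
Shadow price of collating = 1.

1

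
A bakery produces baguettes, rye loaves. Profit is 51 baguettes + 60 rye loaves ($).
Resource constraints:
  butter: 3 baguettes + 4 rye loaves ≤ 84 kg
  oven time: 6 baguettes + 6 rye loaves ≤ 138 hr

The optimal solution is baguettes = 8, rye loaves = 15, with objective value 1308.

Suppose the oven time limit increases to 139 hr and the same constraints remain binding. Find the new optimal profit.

Both butter and oven time are binding at x*.
Dual feasibility on the basic columns requires 3·y_butter + 6·y_oven time = 51, 4·y_butter + 6·y_oven time = 60.
Solving: y_butter = 9, y_oven time = 4.
Δz = y_oven time·Δb = 4 × (1) = 4, so new z* = 1308 + 4 = 1312.

1312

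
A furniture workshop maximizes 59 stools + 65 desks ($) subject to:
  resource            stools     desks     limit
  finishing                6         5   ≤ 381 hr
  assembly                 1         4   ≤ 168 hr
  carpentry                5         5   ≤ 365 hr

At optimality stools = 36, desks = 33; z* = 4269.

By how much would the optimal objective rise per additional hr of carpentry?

At the optimum: finishing uses 381 of 381 (binding); assembly uses 168 of 168 (binding); carpentry uses 345 of 365 (slack = 20).
Slack constraints have shadow price 0 (complementary slackness).
The binding rows give the dual system: 6·y_finishing + 1·y_assembly = 59 and 5·y_finishing + 4·y_assembly = 65.
→ y_finishing = 9 and y_assembly = 5.
Shadow price of carpentry = 0.

0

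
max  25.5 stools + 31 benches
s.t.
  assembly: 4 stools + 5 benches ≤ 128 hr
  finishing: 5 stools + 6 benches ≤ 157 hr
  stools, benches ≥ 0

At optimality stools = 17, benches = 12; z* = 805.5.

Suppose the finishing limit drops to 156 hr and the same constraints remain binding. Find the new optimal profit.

Check each constraint at x*: assembly 128/128 (tight); finishing 157/157 (tight).
From A_Bᵀ y = c: 4·y_assembly + 5·y_finishing = 25.5; 5·y_assembly + 6·y_finishing = 31.
Solving: y_assembly = 2, y_finishing = 3.5.
Δz = y_finishing·Δb = 3.5 × (-1) = -3.5, so new z* = 805.5 − 3.5 = 802.

802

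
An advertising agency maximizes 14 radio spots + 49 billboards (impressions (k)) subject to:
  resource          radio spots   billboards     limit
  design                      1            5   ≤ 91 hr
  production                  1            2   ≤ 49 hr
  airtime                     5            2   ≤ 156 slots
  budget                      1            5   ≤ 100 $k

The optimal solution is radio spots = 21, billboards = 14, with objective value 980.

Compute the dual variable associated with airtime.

0

At the optimum: design uses 91 of 91 (binding); production uses 49 of 49 (binding); airtime uses 133 of 156 (slack = 23); budget uses 91 of 100 (slack = 9).
Since airtime, budget are not tight, their duals are 0.
Dual feasibility on the basic columns requires 1·y_design + 1·y_production = 14, 5·y_design + 2·y_production = 49.
→ y_design = 7 and y_production = 7.
Shadow price of airtime = 0.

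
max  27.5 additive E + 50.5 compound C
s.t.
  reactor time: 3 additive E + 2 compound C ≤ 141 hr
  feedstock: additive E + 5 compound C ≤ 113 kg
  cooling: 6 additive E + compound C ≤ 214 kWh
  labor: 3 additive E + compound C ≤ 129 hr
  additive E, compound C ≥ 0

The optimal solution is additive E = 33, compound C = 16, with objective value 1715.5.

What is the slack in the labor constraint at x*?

14

labor used = 3·33 + 1·16 = 115; slack = 129 − 115 = 14.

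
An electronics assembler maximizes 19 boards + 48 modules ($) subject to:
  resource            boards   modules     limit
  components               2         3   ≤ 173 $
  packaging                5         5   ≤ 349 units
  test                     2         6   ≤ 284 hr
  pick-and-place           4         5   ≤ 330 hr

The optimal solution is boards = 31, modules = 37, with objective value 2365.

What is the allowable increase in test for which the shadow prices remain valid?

Binding constraints: components, test. The basis is B = [[2,3],[2,6]] with det 6.
Per unit increase in test, x* moves by d = (-0.5, 0.3333).
The basis stays optimal until boards reaches 0; allowable increase = 62 hr.

62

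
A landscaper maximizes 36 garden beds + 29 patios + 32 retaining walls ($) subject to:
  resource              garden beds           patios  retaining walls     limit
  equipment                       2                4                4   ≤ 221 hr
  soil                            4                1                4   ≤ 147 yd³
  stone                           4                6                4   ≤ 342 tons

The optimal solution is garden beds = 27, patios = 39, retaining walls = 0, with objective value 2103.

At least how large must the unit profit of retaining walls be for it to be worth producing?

At the optimum: equipment uses 210 of 221 (slack = 11); soil uses 147 of 147 (binding); stone uses 342 of 342 (binding).
Slack constraints have shadow price 0 (complementary slackness).
From A_Bᵀ y = c: 4·y_soil + 4·y_stone = 36; 1·y_soil + 6·y_stone = 29.
→ y_soil = 5 and y_stone = 4.
retaining walls enters the basis when its profit ≥ yᵀa₃ = 5·4 + 4·4 = 36.

36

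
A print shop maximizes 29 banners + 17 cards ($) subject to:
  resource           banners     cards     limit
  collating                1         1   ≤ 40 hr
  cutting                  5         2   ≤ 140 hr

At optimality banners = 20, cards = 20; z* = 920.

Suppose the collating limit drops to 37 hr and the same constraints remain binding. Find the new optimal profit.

893

At the optimum: collating uses 40 of 40 (binding); cutting uses 140 of 140 (binding).
Dual feasibility on the basic columns requires 1·y_collating + 5·y_cutting = 29, 1·y_collating + 2·y_cutting = 17.
This yields shadow prices y_collating = 9, y_cutting = 4.
Δz = y_collating·Δb = 9 × (-3) = -27, so new z* = 920 − 27 = 893.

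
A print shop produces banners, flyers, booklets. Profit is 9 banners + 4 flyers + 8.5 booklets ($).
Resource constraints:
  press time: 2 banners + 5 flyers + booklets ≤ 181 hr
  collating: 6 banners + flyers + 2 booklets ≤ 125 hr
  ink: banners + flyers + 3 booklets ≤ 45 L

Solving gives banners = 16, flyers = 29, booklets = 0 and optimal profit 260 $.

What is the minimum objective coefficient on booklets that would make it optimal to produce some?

At the optimum: press time uses 177 of 181 (slack = 4); collating uses 125 of 125 (binding); ink uses 45 of 45 (binding).
Since press time is not tight, its dual is 0.
From A_Bᵀ y = c: 6·y_collating + 1·y_ink = 9; 1·y_collating + 1·y_ink = 4.
This yields shadow prices y_collating = 1, y_ink = 3.
booklets enters the basis when its profit ≥ yᵀa₃ = 1·2 + 3·3 = 11.

11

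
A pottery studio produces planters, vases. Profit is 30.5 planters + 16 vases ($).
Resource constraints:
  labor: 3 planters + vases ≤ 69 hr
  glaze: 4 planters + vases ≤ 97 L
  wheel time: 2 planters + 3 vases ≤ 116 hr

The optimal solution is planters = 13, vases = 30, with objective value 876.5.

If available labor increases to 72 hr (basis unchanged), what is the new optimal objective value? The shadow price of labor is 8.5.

Δb = 3, so new z* = 876.5 + (8.5)·(3) = 876.5 + 25.5 = 902.

902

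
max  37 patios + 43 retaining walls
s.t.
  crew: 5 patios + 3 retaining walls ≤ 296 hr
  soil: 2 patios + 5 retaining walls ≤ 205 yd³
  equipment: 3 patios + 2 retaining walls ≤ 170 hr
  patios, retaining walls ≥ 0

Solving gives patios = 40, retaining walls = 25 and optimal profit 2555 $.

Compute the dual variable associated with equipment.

9

Check each constraint at x*: crew 275/296 (slack 21); soil 205/205 (tight); equipment 170/170 (tight).
Since crew is not tight, its dual is 0.
The binding rows give the dual system: 2·y_soil + 3·y_equipment = 37 and 5·y_soil + 2·y_equipment = 43.
Solving: y_soil = 5, y_equipment = 9.
Shadow price of equipment = 9.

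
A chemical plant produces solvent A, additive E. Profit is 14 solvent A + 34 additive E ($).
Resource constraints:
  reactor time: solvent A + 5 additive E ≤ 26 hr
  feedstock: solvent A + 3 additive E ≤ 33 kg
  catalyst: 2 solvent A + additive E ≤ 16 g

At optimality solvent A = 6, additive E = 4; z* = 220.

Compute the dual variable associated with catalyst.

4

At the optimum: reactor time uses 26 of 26 (binding); feedstock uses 18 of 33 (slack = 15); catalyst uses 16 of 16 (binding).
By complementary slackness, y = 0 for the non-binding constraint.
The binding rows give the dual system: 1·y_reactor time + 2·y_catalyst = 14 and 5·y_reactor time + 1·y_catalyst = 34.
→ y_reactor time = 6 and y_catalyst = 4.
Shadow price of catalyst = 4.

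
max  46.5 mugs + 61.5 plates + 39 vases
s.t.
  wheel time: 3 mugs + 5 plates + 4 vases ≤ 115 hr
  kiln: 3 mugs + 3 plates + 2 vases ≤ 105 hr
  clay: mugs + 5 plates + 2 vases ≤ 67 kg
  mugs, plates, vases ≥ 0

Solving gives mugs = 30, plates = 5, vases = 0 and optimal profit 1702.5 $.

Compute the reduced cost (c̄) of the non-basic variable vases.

-7

Check each constraint at x*: wheel time 115/115 (tight); kiln 105/105 (tight); clay 55/67 (slack 12).
By complementary slackness, y = 0 for the non-binding constraint.
From A_Bᵀ y = c: 3·y_wheel time + 3·y_kiln = 46.5; 5·y_wheel time + 3·y_kiln = 61.5.
Solving: y_wheel time = 7.5, y_kiln = 8.
Reduced cost of vases: c₃ − yᵀa₃ = 39 − (7.5·4 + 8·2) = 39 − 46 = -7.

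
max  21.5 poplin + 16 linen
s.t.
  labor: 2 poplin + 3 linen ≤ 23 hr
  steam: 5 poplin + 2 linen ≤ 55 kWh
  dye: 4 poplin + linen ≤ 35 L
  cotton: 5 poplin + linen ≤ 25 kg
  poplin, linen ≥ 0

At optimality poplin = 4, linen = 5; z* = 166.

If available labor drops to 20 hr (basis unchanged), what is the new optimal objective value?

152.5

Check each constraint at x*: labor 23/23 (tight); steam 30/55 (slack 25); dye 21/35 (slack 14); cotton 25/25 (tight).
By complementary slackness, y = 0 for the non-binding constraints.
Dual feasibility on the basic columns requires 2·y_labor + 5·y_cotton = 21.5, 3·y_labor + 1·y_cotton = 16.
→ y_labor = 4.5 and y_cotton = 2.5.
Δz = y_labor·Δb = 4.5 × (-3) = -13.5, so new z* = 166 − 13.5 = 152.5.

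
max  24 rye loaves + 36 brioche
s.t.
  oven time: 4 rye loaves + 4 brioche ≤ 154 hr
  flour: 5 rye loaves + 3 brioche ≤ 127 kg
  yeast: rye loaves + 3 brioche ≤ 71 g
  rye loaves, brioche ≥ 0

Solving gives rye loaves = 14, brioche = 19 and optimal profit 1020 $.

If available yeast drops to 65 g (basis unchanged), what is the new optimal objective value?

966

At the optimum: oven time uses 132 of 154 (slack = 22); flour uses 127 of 127 (binding); yeast uses 71 of 71 (binding).
Since oven time is not tight, its dual is 0.
Dual feasibility on the basic columns requires 5·y_flour + 1·y_yeast = 24, 3·y_flour + 3·y_yeast = 36.
This yields shadow prices y_flour = 3, y_yeast = 9.
Δz = y_yeast·Δb = 9 × (-6) = -54, so new z* = 1020 − 54 = 966.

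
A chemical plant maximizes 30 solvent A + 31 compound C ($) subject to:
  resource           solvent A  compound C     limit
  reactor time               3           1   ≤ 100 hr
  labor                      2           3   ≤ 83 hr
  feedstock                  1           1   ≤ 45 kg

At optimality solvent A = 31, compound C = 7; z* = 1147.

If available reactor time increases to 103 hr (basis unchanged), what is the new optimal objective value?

Binding: reactor time and labor. Non-binding: feedstock (7 unused).
Since feedstock is not tight, its dual is 0.
Dual feasibility on the basic columns requires 3·y_reactor time + 2·y_labor = 30, 1·y_reactor time + 3·y_labor = 31.
This yields shadow prices y_reactor time = 4, y_labor = 9.
Δz = y_reactor time·Δb = 4 × (3) = 12, so new z* = 1147 + 12 = 1159.

1159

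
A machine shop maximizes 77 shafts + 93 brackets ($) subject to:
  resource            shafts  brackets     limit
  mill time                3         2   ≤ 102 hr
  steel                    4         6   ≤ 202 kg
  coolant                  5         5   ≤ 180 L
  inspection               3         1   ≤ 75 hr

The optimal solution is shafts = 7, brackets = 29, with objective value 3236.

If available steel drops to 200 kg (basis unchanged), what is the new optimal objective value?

Binding: steel and coolant. Non-binding: mill time (23 unused), inspection (25 unused).
By complementary slackness, y = 0 for the non-binding constraints.
From A_Bᵀ y = c: 4·y_steel + 5·y_coolant = 77; 6·y_steel + 5·y_coolant = 93.
This yields shadow prices y_steel = 8, y_coolant = 9.
Δz = y_steel·Δb = 8 × (-2) = -16, so new z* = 3236 − 16 = 3220.

3220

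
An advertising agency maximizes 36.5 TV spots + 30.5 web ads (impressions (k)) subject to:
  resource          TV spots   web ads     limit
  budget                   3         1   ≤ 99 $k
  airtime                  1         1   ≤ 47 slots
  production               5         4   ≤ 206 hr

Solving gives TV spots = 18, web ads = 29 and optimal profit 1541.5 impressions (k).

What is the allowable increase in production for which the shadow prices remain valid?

8

Binding constraints: airtime, production. The basis is B = [[1,1],[5,4]] with det -1.
Per unit increase in production, x* moves by d = (1, -1).
The basis stays optimal until budget becomes binding; allowable increase = 8 hr.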